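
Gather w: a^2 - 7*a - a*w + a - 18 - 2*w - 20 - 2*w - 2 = a^2 - 6*a + w*(-a - 4) - 40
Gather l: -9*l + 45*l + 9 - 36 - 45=36*l - 72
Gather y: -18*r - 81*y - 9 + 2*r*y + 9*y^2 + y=-18*r + 9*y^2 + y*(2*r - 80) - 9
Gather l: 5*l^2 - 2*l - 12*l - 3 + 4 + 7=5*l^2 - 14*l + 8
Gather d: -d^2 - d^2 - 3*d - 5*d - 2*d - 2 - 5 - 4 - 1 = -2*d^2 - 10*d - 12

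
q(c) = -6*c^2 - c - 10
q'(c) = -12*c - 1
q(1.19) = -19.69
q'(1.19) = -15.28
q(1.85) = -32.38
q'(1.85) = -23.20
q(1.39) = -22.98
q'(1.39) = -17.68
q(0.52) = -12.14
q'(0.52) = -7.24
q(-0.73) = -12.47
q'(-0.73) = 7.76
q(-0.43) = -10.68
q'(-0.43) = 4.16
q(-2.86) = -56.22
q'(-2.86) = 33.32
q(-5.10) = -160.96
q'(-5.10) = 60.20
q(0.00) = -10.00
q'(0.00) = -1.00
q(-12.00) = -862.00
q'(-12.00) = 143.00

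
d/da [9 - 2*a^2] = -4*a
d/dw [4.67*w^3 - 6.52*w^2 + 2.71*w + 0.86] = 14.01*w^2 - 13.04*w + 2.71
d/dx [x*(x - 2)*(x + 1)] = 3*x^2 - 2*x - 2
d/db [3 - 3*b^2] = -6*b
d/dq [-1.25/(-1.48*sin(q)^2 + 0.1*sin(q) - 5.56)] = (0.125 - 3.7*sin(q))*cos(q)/(1.48*sin(q)^2 - 0.1*sin(q) + 5.56)^2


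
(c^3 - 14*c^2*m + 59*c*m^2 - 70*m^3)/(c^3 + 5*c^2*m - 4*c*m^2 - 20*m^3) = (c^2 - 12*c*m + 35*m^2)/(c^2 + 7*c*m + 10*m^2)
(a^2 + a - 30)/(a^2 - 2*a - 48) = (a - 5)/(a - 8)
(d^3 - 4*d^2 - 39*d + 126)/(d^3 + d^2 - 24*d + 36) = (d - 7)/(d - 2)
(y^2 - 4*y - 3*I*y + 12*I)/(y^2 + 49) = (y^2 - 4*y - 3*I*y + 12*I)/(y^2 + 49)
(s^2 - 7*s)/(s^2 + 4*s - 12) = s*(s - 7)/(s^2 + 4*s - 12)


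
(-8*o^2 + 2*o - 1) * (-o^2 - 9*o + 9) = 8*o^4 + 70*o^3 - 89*o^2 + 27*o - 9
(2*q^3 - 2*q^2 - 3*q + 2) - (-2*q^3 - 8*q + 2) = 4*q^3 - 2*q^2 + 5*q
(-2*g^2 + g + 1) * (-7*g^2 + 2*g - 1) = 14*g^4 - 11*g^3 - 3*g^2 + g - 1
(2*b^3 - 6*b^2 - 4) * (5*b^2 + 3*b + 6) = 10*b^5 - 24*b^4 - 6*b^3 - 56*b^2 - 12*b - 24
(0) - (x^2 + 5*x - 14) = -x^2 - 5*x + 14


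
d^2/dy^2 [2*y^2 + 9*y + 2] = 4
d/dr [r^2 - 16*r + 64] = 2*r - 16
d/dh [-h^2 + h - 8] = 1 - 2*h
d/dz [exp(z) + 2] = exp(z)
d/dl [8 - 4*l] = -4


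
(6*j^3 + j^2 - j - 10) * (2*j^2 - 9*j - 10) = 12*j^5 - 52*j^4 - 71*j^3 - 21*j^2 + 100*j + 100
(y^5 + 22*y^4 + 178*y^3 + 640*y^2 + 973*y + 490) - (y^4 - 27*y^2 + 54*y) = y^5 + 21*y^4 + 178*y^3 + 667*y^2 + 919*y + 490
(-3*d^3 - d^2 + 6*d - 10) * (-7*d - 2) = 21*d^4 + 13*d^3 - 40*d^2 + 58*d + 20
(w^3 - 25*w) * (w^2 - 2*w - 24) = w^5 - 2*w^4 - 49*w^3 + 50*w^2 + 600*w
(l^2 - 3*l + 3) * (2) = 2*l^2 - 6*l + 6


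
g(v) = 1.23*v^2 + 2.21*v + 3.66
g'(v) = 2.46*v + 2.21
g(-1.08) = 2.71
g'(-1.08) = -0.45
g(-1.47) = 3.07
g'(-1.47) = -1.41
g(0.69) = 5.77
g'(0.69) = 3.91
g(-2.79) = 7.07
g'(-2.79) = -4.65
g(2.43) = 16.29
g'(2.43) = 8.19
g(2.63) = 17.98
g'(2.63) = 8.68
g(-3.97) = 14.27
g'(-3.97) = -7.56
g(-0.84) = 2.67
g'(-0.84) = 0.14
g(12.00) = 207.30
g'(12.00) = 31.73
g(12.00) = 207.30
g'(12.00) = 31.73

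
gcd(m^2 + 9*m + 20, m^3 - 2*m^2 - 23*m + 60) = m + 5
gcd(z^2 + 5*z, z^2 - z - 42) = 1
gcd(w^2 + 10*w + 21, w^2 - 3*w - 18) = w + 3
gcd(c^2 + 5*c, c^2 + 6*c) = c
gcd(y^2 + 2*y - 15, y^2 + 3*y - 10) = y + 5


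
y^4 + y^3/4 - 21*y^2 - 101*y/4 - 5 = (y - 5)*(y + 1/4)*(y + 1)*(y + 4)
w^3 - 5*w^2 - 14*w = w*(w - 7)*(w + 2)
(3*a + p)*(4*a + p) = 12*a^2 + 7*a*p + p^2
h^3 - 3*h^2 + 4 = (h - 2)^2*(h + 1)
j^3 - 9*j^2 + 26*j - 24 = (j - 4)*(j - 3)*(j - 2)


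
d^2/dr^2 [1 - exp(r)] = -exp(r)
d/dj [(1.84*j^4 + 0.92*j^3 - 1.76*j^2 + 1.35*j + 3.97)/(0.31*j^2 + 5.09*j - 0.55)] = (1.1408*j^5 + 28.382*j^4 + 5.3176*j^3 - 10.8949*j^2 - 0.525399999999999*j - 20.9498)/(0.0961*j^4 + 3.1558*j^3 + 25.5671*j^2 - 5.599*j + 0.3025)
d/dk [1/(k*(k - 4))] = 2*(2 - k)/(k^2*(k^2 - 8*k + 16))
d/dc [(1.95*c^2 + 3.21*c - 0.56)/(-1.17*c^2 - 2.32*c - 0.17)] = (-0.7683*c^2 - 1.9734*c - 1.8449)/(1.3689*c^4 + 5.4288*c^3 + 5.7802*c^2 + 0.7888*c + 0.0289)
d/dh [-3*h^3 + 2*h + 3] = 2 - 9*h^2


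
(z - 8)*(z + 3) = z^2 - 5*z - 24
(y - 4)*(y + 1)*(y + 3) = y^3 - 13*y - 12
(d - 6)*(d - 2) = d^2 - 8*d + 12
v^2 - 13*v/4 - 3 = (v - 4)*(v + 3/4)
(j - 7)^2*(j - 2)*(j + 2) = j^4 - 14*j^3 + 45*j^2 + 56*j - 196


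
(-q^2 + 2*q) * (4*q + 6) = -4*q^3 + 2*q^2 + 12*q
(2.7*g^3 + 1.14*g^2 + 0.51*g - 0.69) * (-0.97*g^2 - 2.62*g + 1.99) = -2.619*g^5 - 8.1798*g^4 + 1.8915*g^3 + 1.6017*g^2 + 2.8227*g - 1.3731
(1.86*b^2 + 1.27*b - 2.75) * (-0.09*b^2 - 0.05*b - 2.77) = -0.1674*b^4 - 0.2073*b^3 - 4.9682*b^2 - 3.3804*b + 7.6175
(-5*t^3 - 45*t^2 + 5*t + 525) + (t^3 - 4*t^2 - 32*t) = -4*t^3 - 49*t^2 - 27*t + 525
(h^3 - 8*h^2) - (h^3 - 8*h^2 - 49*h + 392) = 49*h - 392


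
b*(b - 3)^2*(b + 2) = b^4 - 4*b^3 - 3*b^2 + 18*b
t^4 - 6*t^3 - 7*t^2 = t^2*(t - 7)*(t + 1)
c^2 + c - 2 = (c - 1)*(c + 2)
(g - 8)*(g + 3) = g^2 - 5*g - 24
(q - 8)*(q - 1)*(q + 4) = q^3 - 5*q^2 - 28*q + 32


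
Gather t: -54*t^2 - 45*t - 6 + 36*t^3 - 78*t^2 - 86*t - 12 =36*t^3 - 132*t^2 - 131*t - 18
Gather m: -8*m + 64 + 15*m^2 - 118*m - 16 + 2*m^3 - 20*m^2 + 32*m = 2*m^3 - 5*m^2 - 94*m + 48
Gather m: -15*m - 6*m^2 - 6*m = -6*m^2 - 21*m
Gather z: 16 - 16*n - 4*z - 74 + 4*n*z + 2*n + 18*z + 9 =-14*n + z*(4*n + 14) - 49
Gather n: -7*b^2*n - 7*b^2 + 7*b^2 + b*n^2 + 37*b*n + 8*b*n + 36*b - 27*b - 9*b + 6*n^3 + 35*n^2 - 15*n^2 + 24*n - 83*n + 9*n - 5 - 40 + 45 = 6*n^3 + n^2*(b + 20) + n*(-7*b^2 + 45*b - 50)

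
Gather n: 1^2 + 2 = 3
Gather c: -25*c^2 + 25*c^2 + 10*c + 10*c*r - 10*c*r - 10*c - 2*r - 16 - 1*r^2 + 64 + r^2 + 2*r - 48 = 0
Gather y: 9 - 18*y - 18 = -18*y - 9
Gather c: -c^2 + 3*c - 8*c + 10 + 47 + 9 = -c^2 - 5*c + 66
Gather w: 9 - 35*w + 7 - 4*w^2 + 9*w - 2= -4*w^2 - 26*w + 14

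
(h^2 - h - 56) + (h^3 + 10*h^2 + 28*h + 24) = h^3 + 11*h^2 + 27*h - 32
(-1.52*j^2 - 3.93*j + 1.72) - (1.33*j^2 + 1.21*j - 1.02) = -2.85*j^2 - 5.14*j + 2.74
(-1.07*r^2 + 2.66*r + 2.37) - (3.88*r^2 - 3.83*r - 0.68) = -4.95*r^2 + 6.49*r + 3.05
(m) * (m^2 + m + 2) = m^3 + m^2 + 2*m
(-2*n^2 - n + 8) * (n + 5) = -2*n^3 - 11*n^2 + 3*n + 40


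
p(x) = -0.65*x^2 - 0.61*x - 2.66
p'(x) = -1.3*x - 0.61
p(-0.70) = -2.55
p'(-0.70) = 0.30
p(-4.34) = -12.26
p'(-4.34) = 5.03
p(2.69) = -9.00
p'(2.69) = -4.11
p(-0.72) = -2.56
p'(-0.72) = 0.33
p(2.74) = -9.21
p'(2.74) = -4.17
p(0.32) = -2.92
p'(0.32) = -1.03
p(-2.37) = -4.87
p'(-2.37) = 2.47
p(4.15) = -16.39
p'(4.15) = -6.00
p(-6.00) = -22.40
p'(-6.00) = 7.19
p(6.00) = -29.72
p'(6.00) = -8.41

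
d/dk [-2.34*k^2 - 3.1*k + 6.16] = -4.68*k - 3.1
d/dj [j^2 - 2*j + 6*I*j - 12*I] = 2*j - 2 + 6*I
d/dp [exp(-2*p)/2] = -exp(-2*p)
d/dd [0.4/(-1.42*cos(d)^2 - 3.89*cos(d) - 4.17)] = -(1.136*cos(d) + 1.556)*sin(d)/(1.42*cos(d)^2 + 3.89*cos(d) + 4.17)^2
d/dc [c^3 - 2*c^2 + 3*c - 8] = 3*c^2 - 4*c + 3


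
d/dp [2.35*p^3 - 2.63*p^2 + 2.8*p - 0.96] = 7.05*p^2 - 5.26*p + 2.8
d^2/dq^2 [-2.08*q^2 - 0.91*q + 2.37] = -4.16000000000000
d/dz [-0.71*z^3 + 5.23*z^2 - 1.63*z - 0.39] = -2.13*z^2 + 10.46*z - 1.63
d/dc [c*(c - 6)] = 2*c - 6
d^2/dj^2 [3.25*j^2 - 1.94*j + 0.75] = 6.50000000000000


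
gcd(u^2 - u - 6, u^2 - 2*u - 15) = 1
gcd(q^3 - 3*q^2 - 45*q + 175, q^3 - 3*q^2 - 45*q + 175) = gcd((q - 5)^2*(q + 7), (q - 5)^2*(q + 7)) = q^3 - 3*q^2 - 45*q + 175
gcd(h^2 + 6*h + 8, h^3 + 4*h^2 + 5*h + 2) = h + 2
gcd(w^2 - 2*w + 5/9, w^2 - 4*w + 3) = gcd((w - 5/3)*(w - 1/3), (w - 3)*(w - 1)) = 1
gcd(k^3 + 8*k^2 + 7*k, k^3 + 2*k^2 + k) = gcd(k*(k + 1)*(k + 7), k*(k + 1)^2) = k^2 + k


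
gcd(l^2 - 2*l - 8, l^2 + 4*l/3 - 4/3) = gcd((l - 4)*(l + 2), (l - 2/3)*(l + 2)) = l + 2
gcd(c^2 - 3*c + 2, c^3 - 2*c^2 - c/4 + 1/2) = c - 2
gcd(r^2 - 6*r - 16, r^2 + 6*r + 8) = r + 2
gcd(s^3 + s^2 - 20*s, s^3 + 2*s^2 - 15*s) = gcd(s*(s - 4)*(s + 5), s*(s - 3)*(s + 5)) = s^2 + 5*s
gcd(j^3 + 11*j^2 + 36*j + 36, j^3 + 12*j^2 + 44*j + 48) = j^2 + 8*j + 12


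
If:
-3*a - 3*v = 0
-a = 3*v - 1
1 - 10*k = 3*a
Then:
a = -1/2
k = 1/4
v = 1/2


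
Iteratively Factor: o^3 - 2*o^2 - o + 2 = (o - 2)*(o^2 - 1) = (o - 2)*(o - 1)*(o + 1)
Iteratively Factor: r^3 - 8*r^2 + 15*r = (r - 5)*(r^2 - 3*r) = (r - 5)*(r - 3)*(r)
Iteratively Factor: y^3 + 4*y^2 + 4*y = (y + 2)*(y^2 + 2*y) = y*(y + 2)*(y + 2)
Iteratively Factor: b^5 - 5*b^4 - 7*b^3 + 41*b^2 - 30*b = (b)*(b^4 - 5*b^3 - 7*b^2 + 41*b - 30) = b*(b - 2)*(b^3 - 3*b^2 - 13*b + 15) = b*(b - 2)*(b - 1)*(b^2 - 2*b - 15) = b*(b - 2)*(b - 1)*(b + 3)*(b - 5)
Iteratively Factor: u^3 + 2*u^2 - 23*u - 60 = (u + 3)*(u^2 - u - 20) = (u + 3)*(u + 4)*(u - 5)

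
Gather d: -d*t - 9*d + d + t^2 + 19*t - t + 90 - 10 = d*(-t - 8) + t^2 + 18*t + 80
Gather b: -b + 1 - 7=-b - 6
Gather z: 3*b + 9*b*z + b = 9*b*z + 4*b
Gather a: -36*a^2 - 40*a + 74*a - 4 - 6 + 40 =-36*a^2 + 34*a + 30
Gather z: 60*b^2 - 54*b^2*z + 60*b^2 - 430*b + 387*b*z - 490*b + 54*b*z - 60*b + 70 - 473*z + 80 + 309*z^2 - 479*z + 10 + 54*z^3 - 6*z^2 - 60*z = 120*b^2 - 980*b + 54*z^3 + 303*z^2 + z*(-54*b^2 + 441*b - 1012) + 160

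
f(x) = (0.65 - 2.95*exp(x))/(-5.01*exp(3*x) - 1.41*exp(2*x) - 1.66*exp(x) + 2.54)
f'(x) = (0.65 - 2.95*exp(x))*(15.03*exp(3*x) + 2.82*exp(2*x) + 1.66*exp(x))/(-5.01*exp(3*x) - 1.41*exp(2*x) - 1.66*exp(x) + 2.54)^2 - 2.95*exp(x)/(-5.01*exp(3*x) - 1.41*exp(2*x) - 1.66*exp(x) + 2.54) = (-29.559*exp(3*x) + 5.61*exp(2*x) + 1.833*exp(x) - 6.414)*exp(x)/(25.1001*exp(6*x) + 14.1282*exp(5*x) + 18.6213*exp(4*x) - 20.7696*exp(3*x) - 4.4072*exp(2*x) - 8.4328*exp(x) + 6.4516)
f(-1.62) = 0.03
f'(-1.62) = -0.27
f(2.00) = 0.01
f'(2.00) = -0.02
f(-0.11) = 0.54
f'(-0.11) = -1.42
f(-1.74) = 0.06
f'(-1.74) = -0.22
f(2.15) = 0.01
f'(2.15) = -0.01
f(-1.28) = -0.09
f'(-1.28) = -0.49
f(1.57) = 0.02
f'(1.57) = -0.04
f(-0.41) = 2.02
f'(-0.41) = -18.02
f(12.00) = 0.00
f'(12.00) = 0.00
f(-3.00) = 0.21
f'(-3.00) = -0.05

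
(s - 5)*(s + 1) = s^2 - 4*s - 5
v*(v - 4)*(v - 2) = v^3 - 6*v^2 + 8*v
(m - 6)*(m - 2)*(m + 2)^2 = m^4 - 4*m^3 - 16*m^2 + 16*m + 48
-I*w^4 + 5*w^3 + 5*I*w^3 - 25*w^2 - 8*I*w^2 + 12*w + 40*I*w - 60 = (w - 5)*(w - 2*I)*(w + 6*I)*(-I*w + 1)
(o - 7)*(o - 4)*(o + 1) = o^3 - 10*o^2 + 17*o + 28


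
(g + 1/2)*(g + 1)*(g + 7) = g^3 + 17*g^2/2 + 11*g + 7/2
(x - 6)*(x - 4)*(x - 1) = x^3 - 11*x^2 + 34*x - 24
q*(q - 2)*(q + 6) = q^3 + 4*q^2 - 12*q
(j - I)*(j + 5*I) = j^2 + 4*I*j + 5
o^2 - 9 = (o - 3)*(o + 3)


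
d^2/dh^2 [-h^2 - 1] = -2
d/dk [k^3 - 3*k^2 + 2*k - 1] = 3*k^2 - 6*k + 2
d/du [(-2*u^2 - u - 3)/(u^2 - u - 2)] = (3*u^2 + 14*u - 1)/(u^4 - 2*u^3 - 3*u^2 + 4*u + 4)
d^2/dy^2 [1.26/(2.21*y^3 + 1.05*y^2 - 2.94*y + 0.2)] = (-(16.7076*y + 2.646)*(2.21*y^3 + 1.05*y^2 - 2.94*y + 0.2) + 1.26*(6.63*y^2 + 2.1*y - 2.94)*(13.26*y^2 + 4.2*y - 5.88))/(2.21*y^3 + 1.05*y^2 - 2.94*y + 0.2)^3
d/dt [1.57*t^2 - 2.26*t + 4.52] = 3.14*t - 2.26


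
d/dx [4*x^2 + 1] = 8*x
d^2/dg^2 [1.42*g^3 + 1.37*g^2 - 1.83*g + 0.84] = 8.52*g + 2.74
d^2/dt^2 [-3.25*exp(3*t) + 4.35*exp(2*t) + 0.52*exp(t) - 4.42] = (-29.25*exp(2*t) + 17.4*exp(t) + 0.52)*exp(t)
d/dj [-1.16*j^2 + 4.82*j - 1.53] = 4.82 - 2.32*j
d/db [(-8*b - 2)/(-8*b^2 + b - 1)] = 2*(-32*b^2 - 16*b + 5)/(64*b^4 - 16*b^3 + 17*b^2 - 2*b + 1)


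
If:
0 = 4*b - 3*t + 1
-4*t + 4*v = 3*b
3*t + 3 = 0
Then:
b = -1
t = -1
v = -7/4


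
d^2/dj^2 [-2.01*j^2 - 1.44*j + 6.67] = -4.02000000000000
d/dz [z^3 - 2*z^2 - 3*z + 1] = 3*z^2 - 4*z - 3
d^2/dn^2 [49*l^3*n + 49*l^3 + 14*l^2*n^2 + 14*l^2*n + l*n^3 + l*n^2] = 2*l*(14*l + 3*n + 1)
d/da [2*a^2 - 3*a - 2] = 4*a - 3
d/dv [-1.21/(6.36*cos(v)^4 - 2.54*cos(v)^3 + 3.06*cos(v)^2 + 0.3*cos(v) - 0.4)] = (-30.7824*cos(v)^3 + 9.2202*cos(v)^2 - 7.4052*cos(v) - 0.363)*sin(v)/(6.36*cos(v)^4 - 2.54*cos(v)^3 + 3.06*cos(v)^2 + 0.3*cos(v) - 0.4)^2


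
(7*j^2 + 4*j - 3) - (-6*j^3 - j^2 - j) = 6*j^3 + 8*j^2 + 5*j - 3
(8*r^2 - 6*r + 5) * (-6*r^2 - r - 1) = -48*r^4 + 28*r^3 - 32*r^2 + r - 5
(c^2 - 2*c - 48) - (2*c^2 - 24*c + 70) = -c^2 + 22*c - 118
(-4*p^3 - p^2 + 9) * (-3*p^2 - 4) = 12*p^5 + 3*p^4 + 16*p^3 - 23*p^2 - 36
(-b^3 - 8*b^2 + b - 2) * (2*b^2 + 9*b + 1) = -2*b^5 - 25*b^4 - 71*b^3 - 3*b^2 - 17*b - 2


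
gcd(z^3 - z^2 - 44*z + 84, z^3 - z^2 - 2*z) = z - 2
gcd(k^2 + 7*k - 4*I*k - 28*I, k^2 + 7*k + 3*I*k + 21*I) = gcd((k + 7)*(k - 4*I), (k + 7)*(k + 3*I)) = k + 7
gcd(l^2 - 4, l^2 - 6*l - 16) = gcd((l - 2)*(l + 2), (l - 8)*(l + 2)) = l + 2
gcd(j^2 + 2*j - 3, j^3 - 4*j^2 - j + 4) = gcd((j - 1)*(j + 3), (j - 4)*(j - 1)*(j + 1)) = j - 1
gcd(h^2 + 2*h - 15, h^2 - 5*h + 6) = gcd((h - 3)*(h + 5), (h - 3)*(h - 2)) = h - 3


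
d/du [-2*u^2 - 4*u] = -4*u - 4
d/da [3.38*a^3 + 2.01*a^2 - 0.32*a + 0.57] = 10.14*a^2 + 4.02*a - 0.32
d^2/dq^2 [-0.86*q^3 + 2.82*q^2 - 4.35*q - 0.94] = 5.64 - 5.16*q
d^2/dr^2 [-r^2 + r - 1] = -2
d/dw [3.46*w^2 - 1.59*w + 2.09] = 6.92*w - 1.59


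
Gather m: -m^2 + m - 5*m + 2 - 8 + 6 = -m^2 - 4*m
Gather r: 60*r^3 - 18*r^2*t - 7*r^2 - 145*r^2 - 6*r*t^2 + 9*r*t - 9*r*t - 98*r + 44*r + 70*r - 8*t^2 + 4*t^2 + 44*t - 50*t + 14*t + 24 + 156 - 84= 60*r^3 + r^2*(-18*t - 152) + r*(16 - 6*t^2) - 4*t^2 + 8*t + 96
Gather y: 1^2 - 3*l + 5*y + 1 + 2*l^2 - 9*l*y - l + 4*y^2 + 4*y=2*l^2 - 4*l + 4*y^2 + y*(9 - 9*l) + 2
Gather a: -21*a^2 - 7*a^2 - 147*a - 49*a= -28*a^2 - 196*a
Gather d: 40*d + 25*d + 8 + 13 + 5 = 65*d + 26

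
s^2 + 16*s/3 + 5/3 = (s + 1/3)*(s + 5)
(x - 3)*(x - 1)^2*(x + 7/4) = x^4 - 13*x^3/4 - 7*x^2/4 + 37*x/4 - 21/4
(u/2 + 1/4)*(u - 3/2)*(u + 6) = u^3/2 + 5*u^2/2 - 27*u/8 - 9/4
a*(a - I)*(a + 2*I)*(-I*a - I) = -I*a^4 + a^3 - I*a^3 + a^2 - 2*I*a^2 - 2*I*a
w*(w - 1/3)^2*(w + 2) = w^4 + 4*w^3/3 - 11*w^2/9 + 2*w/9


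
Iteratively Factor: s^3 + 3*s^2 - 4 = (s - 1)*(s^2 + 4*s + 4) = (s - 1)*(s + 2)*(s + 2)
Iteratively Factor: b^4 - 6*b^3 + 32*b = (b - 4)*(b^3 - 2*b^2 - 8*b) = b*(b - 4)*(b^2 - 2*b - 8) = b*(b - 4)^2*(b + 2)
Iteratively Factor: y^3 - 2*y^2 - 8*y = (y + 2)*(y^2 - 4*y) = (y - 4)*(y + 2)*(y)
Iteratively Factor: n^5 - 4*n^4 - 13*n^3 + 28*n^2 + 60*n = (n - 3)*(n^4 - n^3 - 16*n^2 - 20*n) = (n - 3)*(n + 2)*(n^3 - 3*n^2 - 10*n) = (n - 5)*(n - 3)*(n + 2)*(n^2 + 2*n) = (n - 5)*(n - 3)*(n + 2)^2*(n)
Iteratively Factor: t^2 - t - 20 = (t + 4)*(t - 5)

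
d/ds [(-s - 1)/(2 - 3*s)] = -5/(3*s - 2)^2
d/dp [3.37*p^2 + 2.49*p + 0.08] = 6.74*p + 2.49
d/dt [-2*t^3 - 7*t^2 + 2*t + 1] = -6*t^2 - 14*t + 2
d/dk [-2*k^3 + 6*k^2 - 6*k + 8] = -6*k^2 + 12*k - 6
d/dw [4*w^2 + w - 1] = 8*w + 1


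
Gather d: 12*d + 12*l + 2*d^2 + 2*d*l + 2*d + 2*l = 2*d^2 + d*(2*l + 14) + 14*l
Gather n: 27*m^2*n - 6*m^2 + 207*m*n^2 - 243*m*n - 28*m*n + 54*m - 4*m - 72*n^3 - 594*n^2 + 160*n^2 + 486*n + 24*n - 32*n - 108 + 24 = -6*m^2 + 50*m - 72*n^3 + n^2*(207*m - 434) + n*(27*m^2 - 271*m + 478) - 84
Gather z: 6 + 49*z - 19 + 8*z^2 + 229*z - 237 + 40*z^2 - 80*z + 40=48*z^2 + 198*z - 210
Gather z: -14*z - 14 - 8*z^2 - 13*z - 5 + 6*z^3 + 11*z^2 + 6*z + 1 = 6*z^3 + 3*z^2 - 21*z - 18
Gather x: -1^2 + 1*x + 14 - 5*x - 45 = -4*x - 32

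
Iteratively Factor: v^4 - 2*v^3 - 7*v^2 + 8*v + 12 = (v + 1)*(v^3 - 3*v^2 - 4*v + 12) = (v + 1)*(v + 2)*(v^2 - 5*v + 6) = (v - 3)*(v + 1)*(v + 2)*(v - 2)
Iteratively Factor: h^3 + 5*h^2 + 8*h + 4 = (h + 1)*(h^2 + 4*h + 4) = (h + 1)*(h + 2)*(h + 2)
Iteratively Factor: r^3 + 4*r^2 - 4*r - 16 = (r - 2)*(r^2 + 6*r + 8) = (r - 2)*(r + 2)*(r + 4)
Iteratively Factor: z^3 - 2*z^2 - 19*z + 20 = (z - 1)*(z^2 - z - 20) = (z - 5)*(z - 1)*(z + 4)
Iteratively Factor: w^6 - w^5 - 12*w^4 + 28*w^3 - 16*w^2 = (w)*(w^5 - w^4 - 12*w^3 + 28*w^2 - 16*w) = w*(w - 2)*(w^4 + w^3 - 10*w^2 + 8*w) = w*(w - 2)*(w - 1)*(w^3 + 2*w^2 - 8*w) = w^2*(w - 2)*(w - 1)*(w^2 + 2*w - 8) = w^2*(w - 2)*(w - 1)*(w + 4)*(w - 2)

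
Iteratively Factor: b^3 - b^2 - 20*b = (b)*(b^2 - b - 20) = b*(b + 4)*(b - 5)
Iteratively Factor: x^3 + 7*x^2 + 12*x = (x + 4)*(x^2 + 3*x) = x*(x + 4)*(x + 3)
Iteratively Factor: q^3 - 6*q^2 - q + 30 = (q - 3)*(q^2 - 3*q - 10) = (q - 5)*(q - 3)*(q + 2)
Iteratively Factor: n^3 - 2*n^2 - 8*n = (n)*(n^2 - 2*n - 8) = n*(n - 4)*(n + 2)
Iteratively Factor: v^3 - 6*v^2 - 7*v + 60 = (v + 3)*(v^2 - 9*v + 20) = (v - 4)*(v + 3)*(v - 5)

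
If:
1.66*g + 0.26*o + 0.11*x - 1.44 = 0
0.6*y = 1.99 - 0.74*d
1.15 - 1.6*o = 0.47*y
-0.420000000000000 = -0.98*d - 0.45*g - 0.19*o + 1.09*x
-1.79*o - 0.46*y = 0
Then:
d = -13.16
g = 2.45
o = -5.02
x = -12.08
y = 19.55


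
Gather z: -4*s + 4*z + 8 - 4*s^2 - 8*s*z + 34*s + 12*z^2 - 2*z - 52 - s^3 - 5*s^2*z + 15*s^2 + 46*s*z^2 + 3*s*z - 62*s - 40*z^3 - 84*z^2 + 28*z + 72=-s^3 + 11*s^2 - 32*s - 40*z^3 + z^2*(46*s - 72) + z*(-5*s^2 - 5*s + 30) + 28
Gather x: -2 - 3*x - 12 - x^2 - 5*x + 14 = -x^2 - 8*x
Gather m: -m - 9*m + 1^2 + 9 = 10 - 10*m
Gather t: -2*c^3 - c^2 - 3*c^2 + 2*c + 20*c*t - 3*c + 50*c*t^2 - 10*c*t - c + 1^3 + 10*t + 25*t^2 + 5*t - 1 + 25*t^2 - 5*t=-2*c^3 - 4*c^2 - 2*c + t^2*(50*c + 50) + t*(10*c + 10)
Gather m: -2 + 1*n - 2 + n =2*n - 4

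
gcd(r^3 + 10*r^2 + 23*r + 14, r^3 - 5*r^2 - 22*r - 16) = r^2 + 3*r + 2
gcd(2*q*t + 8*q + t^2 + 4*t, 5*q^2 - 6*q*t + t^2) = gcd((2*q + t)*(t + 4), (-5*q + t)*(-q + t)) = 1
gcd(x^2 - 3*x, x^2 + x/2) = x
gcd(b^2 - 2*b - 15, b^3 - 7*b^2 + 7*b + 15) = b - 5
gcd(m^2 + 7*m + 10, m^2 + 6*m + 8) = m + 2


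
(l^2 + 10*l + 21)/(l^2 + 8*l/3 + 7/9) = 9*(l^2 + 10*l + 21)/(9*l^2 + 24*l + 7)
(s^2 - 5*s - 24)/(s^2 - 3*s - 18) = (s - 8)/(s - 6)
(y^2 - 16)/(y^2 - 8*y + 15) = (y^2 - 16)/(y^2 - 8*y + 15)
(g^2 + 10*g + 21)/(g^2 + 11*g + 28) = (g + 3)/(g + 4)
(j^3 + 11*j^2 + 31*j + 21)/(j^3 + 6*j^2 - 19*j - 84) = (j + 1)/(j - 4)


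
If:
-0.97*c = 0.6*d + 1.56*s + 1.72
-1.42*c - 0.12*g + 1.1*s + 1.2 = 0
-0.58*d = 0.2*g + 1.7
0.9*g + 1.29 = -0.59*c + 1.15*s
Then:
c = 0.55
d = -2.02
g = -2.65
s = -0.67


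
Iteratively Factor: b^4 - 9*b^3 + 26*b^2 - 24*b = (b - 4)*(b^3 - 5*b^2 + 6*b) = b*(b - 4)*(b^2 - 5*b + 6) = b*(b - 4)*(b - 2)*(b - 3)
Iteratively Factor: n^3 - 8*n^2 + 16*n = (n)*(n^2 - 8*n + 16) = n*(n - 4)*(n - 4)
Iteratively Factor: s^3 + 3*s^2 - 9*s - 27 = (s + 3)*(s^2 - 9) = (s + 3)^2*(s - 3)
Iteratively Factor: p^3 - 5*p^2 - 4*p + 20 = (p - 2)*(p^2 - 3*p - 10) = (p - 2)*(p + 2)*(p - 5)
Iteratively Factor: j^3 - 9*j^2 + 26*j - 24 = (j - 2)*(j^2 - 7*j + 12) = (j - 4)*(j - 2)*(j - 3)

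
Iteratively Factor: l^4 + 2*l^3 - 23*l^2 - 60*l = (l)*(l^3 + 2*l^2 - 23*l - 60) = l*(l - 5)*(l^2 + 7*l + 12) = l*(l - 5)*(l + 3)*(l + 4)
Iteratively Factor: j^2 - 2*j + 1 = (j - 1)*(j - 1)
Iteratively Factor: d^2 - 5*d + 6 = (d - 3)*(d - 2)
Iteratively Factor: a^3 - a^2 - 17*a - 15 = (a - 5)*(a^2 + 4*a + 3) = (a - 5)*(a + 1)*(a + 3)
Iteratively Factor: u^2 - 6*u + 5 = (u - 1)*(u - 5)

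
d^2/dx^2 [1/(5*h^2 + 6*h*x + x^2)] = 2*(-5*h^2 - 6*h*x - x^2 + 4*(3*h + x)^2)/(5*h^2 + 6*h*x + x^2)^3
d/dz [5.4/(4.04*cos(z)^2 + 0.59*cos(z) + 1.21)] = (43.632*cos(z) + 3.186)*sin(z)/(4.04*cos(z)^2 + 0.59*cos(z) + 1.21)^2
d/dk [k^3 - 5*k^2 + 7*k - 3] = 3*k^2 - 10*k + 7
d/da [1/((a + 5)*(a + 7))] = 2*(-a - 6)/(a^4 + 24*a^3 + 214*a^2 + 840*a + 1225)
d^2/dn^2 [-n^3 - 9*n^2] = -6*n - 18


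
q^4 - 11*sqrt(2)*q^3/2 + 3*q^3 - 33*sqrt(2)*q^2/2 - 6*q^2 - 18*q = q*(q + 3)*(q - 6*sqrt(2))*(q + sqrt(2)/2)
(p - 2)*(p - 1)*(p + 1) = p^3 - 2*p^2 - p + 2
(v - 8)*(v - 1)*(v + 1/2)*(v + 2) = v^4 - 13*v^3/2 - 27*v^2/2 + 11*v + 8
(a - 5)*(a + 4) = a^2 - a - 20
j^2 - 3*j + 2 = (j - 2)*(j - 1)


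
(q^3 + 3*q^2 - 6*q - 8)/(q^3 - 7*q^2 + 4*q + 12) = (q + 4)/(q - 6)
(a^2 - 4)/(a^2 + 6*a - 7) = (a^2 - 4)/(a^2 + 6*a - 7)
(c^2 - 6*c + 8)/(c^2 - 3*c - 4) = (c - 2)/(c + 1)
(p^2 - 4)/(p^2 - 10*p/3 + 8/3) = 3*(p + 2)/(3*p - 4)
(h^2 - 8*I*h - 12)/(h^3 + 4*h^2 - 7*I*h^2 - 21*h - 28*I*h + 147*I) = (h^2 - 8*I*h - 12)/(h^3 + h^2*(4 - 7*I) + h*(-21 - 28*I) + 147*I)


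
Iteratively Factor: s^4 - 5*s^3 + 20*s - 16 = (s - 4)*(s^3 - s^2 - 4*s + 4) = (s - 4)*(s - 1)*(s^2 - 4) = (s - 4)*(s - 2)*(s - 1)*(s + 2)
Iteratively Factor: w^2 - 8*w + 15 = (w - 3)*(w - 5)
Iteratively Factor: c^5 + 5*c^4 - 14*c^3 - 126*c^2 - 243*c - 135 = (c + 3)*(c^4 + 2*c^3 - 20*c^2 - 66*c - 45) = (c + 3)^2*(c^3 - c^2 - 17*c - 15) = (c - 5)*(c + 3)^2*(c^2 + 4*c + 3) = (c - 5)*(c + 3)^3*(c + 1)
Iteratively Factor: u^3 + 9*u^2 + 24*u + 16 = (u + 4)*(u^2 + 5*u + 4) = (u + 1)*(u + 4)*(u + 4)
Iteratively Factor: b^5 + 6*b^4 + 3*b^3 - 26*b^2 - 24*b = (b + 3)*(b^4 + 3*b^3 - 6*b^2 - 8*b) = (b + 3)*(b + 4)*(b^3 - b^2 - 2*b) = (b + 1)*(b + 3)*(b + 4)*(b^2 - 2*b) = (b - 2)*(b + 1)*(b + 3)*(b + 4)*(b)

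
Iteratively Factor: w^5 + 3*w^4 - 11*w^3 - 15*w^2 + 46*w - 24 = (w + 3)*(w^4 - 11*w^2 + 18*w - 8) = (w - 1)*(w + 3)*(w^3 + w^2 - 10*w + 8) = (w - 1)^2*(w + 3)*(w^2 + 2*w - 8) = (w - 2)*(w - 1)^2*(w + 3)*(w + 4)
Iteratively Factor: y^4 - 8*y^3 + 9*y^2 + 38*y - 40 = (y + 2)*(y^3 - 10*y^2 + 29*y - 20) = (y - 4)*(y + 2)*(y^2 - 6*y + 5) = (y - 5)*(y - 4)*(y + 2)*(y - 1)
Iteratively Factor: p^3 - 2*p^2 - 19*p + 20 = (p + 4)*(p^2 - 6*p + 5) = (p - 1)*(p + 4)*(p - 5)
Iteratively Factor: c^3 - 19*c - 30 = (c + 3)*(c^2 - 3*c - 10) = (c - 5)*(c + 3)*(c + 2)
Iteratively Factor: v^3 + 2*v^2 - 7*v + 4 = (v - 1)*(v^2 + 3*v - 4) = (v - 1)^2*(v + 4)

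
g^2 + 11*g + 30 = (g + 5)*(g + 6)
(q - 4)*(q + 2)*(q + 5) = q^3 + 3*q^2 - 18*q - 40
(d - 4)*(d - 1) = d^2 - 5*d + 4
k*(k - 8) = k^2 - 8*k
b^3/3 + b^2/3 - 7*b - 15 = (b/3 + 1)*(b - 5)*(b + 3)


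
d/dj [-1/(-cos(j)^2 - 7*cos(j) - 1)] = (2*cos(j) + 7)*sin(j)/(cos(j)^2 + 7*cos(j) + 1)^2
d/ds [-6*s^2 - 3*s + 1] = -12*s - 3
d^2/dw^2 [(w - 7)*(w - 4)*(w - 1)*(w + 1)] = 12*w^2 - 66*w + 54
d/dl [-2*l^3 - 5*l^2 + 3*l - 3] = -6*l^2 - 10*l + 3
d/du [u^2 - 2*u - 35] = 2*u - 2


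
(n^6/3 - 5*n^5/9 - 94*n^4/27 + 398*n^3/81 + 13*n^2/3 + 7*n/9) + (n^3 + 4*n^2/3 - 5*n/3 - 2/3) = n^6/3 - 5*n^5/9 - 94*n^4/27 + 479*n^3/81 + 17*n^2/3 - 8*n/9 - 2/3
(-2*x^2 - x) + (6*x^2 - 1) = 4*x^2 - x - 1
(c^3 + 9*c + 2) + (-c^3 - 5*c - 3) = 4*c - 1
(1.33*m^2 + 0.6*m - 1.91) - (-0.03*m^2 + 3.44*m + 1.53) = 1.36*m^2 - 2.84*m - 3.44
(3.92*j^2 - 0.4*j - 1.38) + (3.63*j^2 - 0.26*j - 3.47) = 7.55*j^2 - 0.66*j - 4.85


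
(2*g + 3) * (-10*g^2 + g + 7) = -20*g^3 - 28*g^2 + 17*g + 21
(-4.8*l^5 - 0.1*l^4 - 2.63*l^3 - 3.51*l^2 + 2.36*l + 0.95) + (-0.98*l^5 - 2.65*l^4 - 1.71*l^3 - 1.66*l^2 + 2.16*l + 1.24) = -5.78*l^5 - 2.75*l^4 - 4.34*l^3 - 5.17*l^2 + 4.52*l + 2.19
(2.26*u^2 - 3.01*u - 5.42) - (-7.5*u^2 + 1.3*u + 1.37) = 9.76*u^2 - 4.31*u - 6.79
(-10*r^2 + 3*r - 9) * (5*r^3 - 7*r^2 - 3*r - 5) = -50*r^5 + 85*r^4 - 36*r^3 + 104*r^2 + 12*r + 45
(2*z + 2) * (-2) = -4*z - 4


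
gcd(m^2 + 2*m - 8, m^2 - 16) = m + 4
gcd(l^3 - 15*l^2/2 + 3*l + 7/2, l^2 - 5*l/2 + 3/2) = l - 1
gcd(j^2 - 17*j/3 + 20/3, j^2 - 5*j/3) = j - 5/3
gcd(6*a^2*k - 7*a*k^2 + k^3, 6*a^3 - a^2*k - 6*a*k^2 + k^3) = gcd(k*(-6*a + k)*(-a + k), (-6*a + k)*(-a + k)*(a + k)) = 6*a^2 - 7*a*k + k^2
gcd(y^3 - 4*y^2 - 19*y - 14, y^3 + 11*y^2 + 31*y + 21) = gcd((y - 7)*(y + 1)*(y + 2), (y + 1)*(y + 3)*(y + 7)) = y + 1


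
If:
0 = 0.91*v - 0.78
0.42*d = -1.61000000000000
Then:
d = -3.83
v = 0.86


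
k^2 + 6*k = k*(k + 6)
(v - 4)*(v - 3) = v^2 - 7*v + 12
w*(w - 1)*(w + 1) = w^3 - w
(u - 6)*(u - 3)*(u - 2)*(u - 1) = u^4 - 12*u^3 + 47*u^2 - 72*u + 36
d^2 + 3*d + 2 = (d + 1)*(d + 2)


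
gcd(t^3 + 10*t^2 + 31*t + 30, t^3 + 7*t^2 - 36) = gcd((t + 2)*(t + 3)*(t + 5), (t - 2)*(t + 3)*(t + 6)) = t + 3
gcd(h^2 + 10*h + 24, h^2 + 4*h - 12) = h + 6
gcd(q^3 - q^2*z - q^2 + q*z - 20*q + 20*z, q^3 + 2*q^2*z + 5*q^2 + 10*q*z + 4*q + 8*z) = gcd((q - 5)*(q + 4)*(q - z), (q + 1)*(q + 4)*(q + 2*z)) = q + 4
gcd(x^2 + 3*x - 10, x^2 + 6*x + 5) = x + 5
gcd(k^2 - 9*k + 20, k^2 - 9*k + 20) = k^2 - 9*k + 20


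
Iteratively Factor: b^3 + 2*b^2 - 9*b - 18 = (b + 3)*(b^2 - b - 6) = (b + 2)*(b + 3)*(b - 3)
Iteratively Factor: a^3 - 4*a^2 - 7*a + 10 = (a - 1)*(a^2 - 3*a - 10) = (a - 1)*(a + 2)*(a - 5)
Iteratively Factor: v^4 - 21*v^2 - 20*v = (v)*(v^3 - 21*v - 20) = v*(v + 1)*(v^2 - v - 20) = v*(v + 1)*(v + 4)*(v - 5)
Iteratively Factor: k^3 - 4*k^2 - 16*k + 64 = (k - 4)*(k^2 - 16) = (k - 4)*(k + 4)*(k - 4)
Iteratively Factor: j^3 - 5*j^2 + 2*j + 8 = (j - 2)*(j^2 - 3*j - 4) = (j - 2)*(j + 1)*(j - 4)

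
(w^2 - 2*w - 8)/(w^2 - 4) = (w - 4)/(w - 2)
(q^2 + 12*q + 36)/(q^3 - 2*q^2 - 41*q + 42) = (q + 6)/(q^2 - 8*q + 7)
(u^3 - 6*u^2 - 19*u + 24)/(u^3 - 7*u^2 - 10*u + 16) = (u + 3)/(u + 2)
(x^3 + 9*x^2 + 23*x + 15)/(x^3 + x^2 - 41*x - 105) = (x + 1)/(x - 7)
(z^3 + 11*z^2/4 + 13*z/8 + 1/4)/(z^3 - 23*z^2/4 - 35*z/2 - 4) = (z + 1/2)/(z - 8)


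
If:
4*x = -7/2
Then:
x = -7/8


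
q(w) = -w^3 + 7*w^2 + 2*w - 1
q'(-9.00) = -367.00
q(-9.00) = 1277.00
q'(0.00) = 2.00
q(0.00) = -1.00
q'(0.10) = 3.37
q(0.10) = -0.73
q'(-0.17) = -0.47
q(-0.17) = -1.13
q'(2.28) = 18.32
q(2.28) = 28.10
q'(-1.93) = -36.19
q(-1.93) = 28.40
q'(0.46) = 7.81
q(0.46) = 1.30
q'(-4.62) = -126.71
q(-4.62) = 237.78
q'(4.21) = 7.77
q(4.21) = 56.87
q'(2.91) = 17.34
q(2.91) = 39.45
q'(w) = -3*w^2 + 14*w + 2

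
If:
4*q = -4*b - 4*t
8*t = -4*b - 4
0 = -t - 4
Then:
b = 7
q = -3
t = -4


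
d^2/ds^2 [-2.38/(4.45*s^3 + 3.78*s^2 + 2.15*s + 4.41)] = ((63.546*s + 17.9928)*(4.45*s^3 + 3.78*s^2 + 2.15*s + 4.41) - 2.38*(13.35*s^2 + 7.56*s + 2.15)*(26.7*s^2 + 15.12*s + 4.3))/(4.45*s^3 + 3.78*s^2 + 2.15*s + 4.41)^3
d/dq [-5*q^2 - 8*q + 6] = -10*q - 8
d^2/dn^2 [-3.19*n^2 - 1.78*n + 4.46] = -6.38000000000000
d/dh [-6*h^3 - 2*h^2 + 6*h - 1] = -18*h^2 - 4*h + 6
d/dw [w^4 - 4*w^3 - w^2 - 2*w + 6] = 4*w^3 - 12*w^2 - 2*w - 2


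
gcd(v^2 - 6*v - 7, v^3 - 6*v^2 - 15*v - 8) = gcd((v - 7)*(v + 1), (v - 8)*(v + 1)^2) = v + 1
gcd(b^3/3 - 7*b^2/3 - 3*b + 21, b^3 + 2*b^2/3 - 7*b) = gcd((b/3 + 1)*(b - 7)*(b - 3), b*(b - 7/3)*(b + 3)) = b + 3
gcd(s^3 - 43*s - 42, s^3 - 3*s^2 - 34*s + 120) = s + 6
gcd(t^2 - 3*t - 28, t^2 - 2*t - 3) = 1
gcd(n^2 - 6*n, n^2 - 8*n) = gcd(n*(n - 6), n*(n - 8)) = n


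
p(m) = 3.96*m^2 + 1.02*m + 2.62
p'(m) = 7.92*m + 1.02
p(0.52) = 4.22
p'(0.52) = 5.14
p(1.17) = 9.23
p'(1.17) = 10.29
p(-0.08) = 2.56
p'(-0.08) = 0.39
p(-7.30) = 206.20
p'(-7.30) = -56.80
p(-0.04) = 2.59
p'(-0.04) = 0.70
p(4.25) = 78.48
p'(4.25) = 34.68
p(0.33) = 3.39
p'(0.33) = 3.63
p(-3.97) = 60.98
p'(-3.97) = -30.42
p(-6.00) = 139.06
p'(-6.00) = -46.50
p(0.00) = 2.62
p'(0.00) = 1.02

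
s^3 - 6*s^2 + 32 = (s - 4)^2*(s + 2)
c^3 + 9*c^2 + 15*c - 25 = (c - 1)*(c + 5)^2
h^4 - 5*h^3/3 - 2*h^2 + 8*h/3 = h*(h - 2)*(h - 1)*(h + 4/3)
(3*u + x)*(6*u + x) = 18*u^2 + 9*u*x + x^2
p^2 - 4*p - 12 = (p - 6)*(p + 2)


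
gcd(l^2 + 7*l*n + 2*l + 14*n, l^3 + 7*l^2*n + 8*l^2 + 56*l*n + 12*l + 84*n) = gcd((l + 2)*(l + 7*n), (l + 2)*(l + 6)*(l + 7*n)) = l^2 + 7*l*n + 2*l + 14*n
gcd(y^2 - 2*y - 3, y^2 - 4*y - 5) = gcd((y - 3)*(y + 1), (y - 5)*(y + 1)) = y + 1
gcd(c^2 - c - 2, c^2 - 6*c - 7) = c + 1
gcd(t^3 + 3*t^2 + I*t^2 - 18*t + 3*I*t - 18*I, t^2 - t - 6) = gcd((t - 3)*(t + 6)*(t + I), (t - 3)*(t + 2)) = t - 3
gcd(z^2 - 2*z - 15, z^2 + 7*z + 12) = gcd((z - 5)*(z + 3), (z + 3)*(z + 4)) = z + 3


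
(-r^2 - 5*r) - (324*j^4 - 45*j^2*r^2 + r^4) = -324*j^4 + 45*j^2*r^2 - r^4 - r^2 - 5*r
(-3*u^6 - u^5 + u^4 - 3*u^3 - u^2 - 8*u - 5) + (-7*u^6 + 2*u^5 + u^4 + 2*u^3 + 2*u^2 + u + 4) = -10*u^6 + u^5 + 2*u^4 - u^3 + u^2 - 7*u - 1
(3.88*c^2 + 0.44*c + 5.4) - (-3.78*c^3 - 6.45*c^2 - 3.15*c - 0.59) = 3.78*c^3 + 10.33*c^2 + 3.59*c + 5.99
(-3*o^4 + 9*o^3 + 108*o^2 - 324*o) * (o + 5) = -3*o^5 - 6*o^4 + 153*o^3 + 216*o^2 - 1620*o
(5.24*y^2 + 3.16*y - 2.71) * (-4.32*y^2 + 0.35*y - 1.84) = -22.6368*y^4 - 11.8172*y^3 + 3.1716*y^2 - 6.7629*y + 4.9864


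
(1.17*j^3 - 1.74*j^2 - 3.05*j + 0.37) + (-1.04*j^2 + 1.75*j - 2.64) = 1.17*j^3 - 2.78*j^2 - 1.3*j - 2.27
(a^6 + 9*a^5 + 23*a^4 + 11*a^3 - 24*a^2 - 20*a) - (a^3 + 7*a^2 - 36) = a^6 + 9*a^5 + 23*a^4 + 10*a^3 - 31*a^2 - 20*a + 36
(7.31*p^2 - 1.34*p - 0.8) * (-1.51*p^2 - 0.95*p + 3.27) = -11.0381*p^4 - 4.9211*p^3 + 26.3847*p^2 - 3.6218*p - 2.616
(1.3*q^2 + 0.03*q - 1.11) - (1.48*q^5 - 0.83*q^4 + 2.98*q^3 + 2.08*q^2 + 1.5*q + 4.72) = -1.48*q^5 + 0.83*q^4 - 2.98*q^3 - 0.78*q^2 - 1.47*q - 5.83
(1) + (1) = 2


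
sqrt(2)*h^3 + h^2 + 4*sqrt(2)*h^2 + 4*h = h*(h + 4)*(sqrt(2)*h + 1)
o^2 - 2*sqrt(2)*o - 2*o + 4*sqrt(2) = (o - 2)*(o - 2*sqrt(2))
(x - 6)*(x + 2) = x^2 - 4*x - 12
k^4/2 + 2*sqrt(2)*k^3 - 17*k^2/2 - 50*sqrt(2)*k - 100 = (k/2 + sqrt(2))*(k - 5)*(k + 5)*(k + 2*sqrt(2))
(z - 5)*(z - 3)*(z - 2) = z^3 - 10*z^2 + 31*z - 30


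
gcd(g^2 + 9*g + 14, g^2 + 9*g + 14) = g^2 + 9*g + 14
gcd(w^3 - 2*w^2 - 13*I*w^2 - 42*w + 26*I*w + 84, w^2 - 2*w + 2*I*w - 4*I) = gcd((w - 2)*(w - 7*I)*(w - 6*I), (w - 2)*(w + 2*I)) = w - 2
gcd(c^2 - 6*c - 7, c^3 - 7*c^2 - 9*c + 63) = c - 7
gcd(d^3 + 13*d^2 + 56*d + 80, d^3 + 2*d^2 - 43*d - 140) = d^2 + 9*d + 20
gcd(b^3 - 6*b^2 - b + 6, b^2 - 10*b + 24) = b - 6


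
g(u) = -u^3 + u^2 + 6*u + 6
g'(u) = -3*u^2 + 2*u + 6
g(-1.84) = 4.58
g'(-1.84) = -7.84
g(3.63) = -6.88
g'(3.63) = -26.27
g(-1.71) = 3.66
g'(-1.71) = -6.19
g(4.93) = -59.94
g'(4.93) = -57.05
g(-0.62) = 2.90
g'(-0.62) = 3.61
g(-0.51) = 3.33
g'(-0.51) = 4.20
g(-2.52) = 13.23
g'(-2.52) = -18.09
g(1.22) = 12.99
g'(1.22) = 3.97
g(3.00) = 6.00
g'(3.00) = -15.00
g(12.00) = -1506.00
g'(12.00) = -402.00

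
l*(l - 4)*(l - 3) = l^3 - 7*l^2 + 12*l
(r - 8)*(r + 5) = r^2 - 3*r - 40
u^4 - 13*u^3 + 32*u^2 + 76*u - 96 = (u - 8)*(u - 6)*(u - 1)*(u + 2)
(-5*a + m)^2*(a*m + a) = 25*a^3*m + 25*a^3 - 10*a^2*m^2 - 10*a^2*m + a*m^3 + a*m^2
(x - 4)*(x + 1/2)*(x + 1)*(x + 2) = x^4 - x^3/2 - 21*x^2/2 - 13*x - 4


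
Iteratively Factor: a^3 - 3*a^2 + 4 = (a - 2)*(a^2 - a - 2) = (a - 2)*(a + 1)*(a - 2)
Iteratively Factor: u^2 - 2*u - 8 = (u - 4)*(u + 2)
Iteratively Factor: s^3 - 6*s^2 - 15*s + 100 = (s - 5)*(s^2 - s - 20) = (s - 5)^2*(s + 4)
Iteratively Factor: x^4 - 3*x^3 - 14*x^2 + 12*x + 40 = (x + 2)*(x^3 - 5*x^2 - 4*x + 20) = (x - 2)*(x + 2)*(x^2 - 3*x - 10) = (x - 2)*(x + 2)^2*(x - 5)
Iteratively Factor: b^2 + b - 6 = (b + 3)*(b - 2)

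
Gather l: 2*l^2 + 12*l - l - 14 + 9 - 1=2*l^2 + 11*l - 6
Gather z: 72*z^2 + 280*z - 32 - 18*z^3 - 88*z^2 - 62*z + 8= -18*z^3 - 16*z^2 + 218*z - 24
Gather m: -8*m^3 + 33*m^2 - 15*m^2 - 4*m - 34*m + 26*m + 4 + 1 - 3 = -8*m^3 + 18*m^2 - 12*m + 2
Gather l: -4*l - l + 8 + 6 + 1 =15 - 5*l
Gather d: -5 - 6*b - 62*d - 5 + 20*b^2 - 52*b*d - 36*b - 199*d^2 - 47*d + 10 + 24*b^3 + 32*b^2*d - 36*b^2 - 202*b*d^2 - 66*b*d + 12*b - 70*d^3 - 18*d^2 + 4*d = 24*b^3 - 16*b^2 - 30*b - 70*d^3 + d^2*(-202*b - 217) + d*(32*b^2 - 118*b - 105)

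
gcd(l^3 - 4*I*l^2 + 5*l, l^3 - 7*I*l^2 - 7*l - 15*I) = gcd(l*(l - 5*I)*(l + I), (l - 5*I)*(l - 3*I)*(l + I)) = l^2 - 4*I*l + 5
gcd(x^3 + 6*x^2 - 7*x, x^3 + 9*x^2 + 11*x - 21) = x^2 + 6*x - 7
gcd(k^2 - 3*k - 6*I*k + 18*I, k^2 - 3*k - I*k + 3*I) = k - 3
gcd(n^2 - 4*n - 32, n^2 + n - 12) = n + 4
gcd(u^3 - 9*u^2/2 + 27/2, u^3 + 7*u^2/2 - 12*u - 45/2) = u^2 - 3*u/2 - 9/2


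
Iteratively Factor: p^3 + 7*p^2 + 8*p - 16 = (p + 4)*(p^2 + 3*p - 4) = (p - 1)*(p + 4)*(p + 4)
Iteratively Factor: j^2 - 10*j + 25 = (j - 5)*(j - 5)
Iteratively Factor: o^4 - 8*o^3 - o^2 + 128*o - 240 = (o - 4)*(o^3 - 4*o^2 - 17*o + 60) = (o - 4)*(o + 4)*(o^2 - 8*o + 15) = (o - 5)*(o - 4)*(o + 4)*(o - 3)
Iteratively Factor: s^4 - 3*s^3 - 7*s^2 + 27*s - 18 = (s - 2)*(s^3 - s^2 - 9*s + 9) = (s - 3)*(s - 2)*(s^2 + 2*s - 3) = (s - 3)*(s - 2)*(s - 1)*(s + 3)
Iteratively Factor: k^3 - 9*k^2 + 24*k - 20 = (k - 2)*(k^2 - 7*k + 10) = (k - 5)*(k - 2)*(k - 2)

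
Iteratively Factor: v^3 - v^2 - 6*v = (v - 3)*(v^2 + 2*v) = (v - 3)*(v + 2)*(v)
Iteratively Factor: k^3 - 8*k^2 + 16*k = (k)*(k^2 - 8*k + 16) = k*(k - 4)*(k - 4)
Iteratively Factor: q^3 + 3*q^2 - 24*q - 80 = (q + 4)*(q^2 - q - 20) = (q + 4)^2*(q - 5)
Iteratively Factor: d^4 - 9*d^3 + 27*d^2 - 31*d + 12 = (d - 4)*(d^3 - 5*d^2 + 7*d - 3) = (d - 4)*(d - 1)*(d^2 - 4*d + 3) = (d - 4)*(d - 1)^2*(d - 3)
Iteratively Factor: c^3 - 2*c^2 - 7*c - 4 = (c - 4)*(c^2 + 2*c + 1) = (c - 4)*(c + 1)*(c + 1)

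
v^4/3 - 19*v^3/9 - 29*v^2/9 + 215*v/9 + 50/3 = (v/3 + 1)*(v - 5)^2*(v + 2/3)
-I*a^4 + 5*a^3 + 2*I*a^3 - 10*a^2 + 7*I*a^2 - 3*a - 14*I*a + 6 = (a - 2)*(a + I)*(a + 3*I)*(-I*a + 1)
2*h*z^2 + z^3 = z^2*(2*h + z)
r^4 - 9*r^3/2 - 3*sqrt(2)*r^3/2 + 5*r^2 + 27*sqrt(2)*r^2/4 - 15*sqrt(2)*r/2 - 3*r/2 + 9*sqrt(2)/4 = (r - 3)*(r - 1)*(r - 1/2)*(r - 3*sqrt(2)/2)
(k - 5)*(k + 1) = k^2 - 4*k - 5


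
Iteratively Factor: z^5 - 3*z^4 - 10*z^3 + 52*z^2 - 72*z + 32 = (z - 2)*(z^4 - z^3 - 12*z^2 + 28*z - 16) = (z - 2)^2*(z^3 + z^2 - 10*z + 8) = (z - 2)^2*(z - 1)*(z^2 + 2*z - 8) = (z - 2)^3*(z - 1)*(z + 4)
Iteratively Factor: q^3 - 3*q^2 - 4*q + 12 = (q - 2)*(q^2 - q - 6) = (q - 2)*(q + 2)*(q - 3)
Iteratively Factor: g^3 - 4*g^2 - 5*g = (g)*(g^2 - 4*g - 5) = g*(g + 1)*(g - 5)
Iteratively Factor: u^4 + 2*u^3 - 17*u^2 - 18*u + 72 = (u + 3)*(u^3 - u^2 - 14*u + 24) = (u - 3)*(u + 3)*(u^2 + 2*u - 8) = (u - 3)*(u + 3)*(u + 4)*(u - 2)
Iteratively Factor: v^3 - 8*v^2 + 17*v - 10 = (v - 5)*(v^2 - 3*v + 2) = (v - 5)*(v - 2)*(v - 1)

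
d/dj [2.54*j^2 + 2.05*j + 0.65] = 5.08*j + 2.05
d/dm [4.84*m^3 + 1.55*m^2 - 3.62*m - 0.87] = 14.52*m^2 + 3.1*m - 3.62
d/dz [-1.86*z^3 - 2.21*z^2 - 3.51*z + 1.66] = -5.58*z^2 - 4.42*z - 3.51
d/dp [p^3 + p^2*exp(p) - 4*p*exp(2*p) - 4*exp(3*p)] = p^2*exp(p) + 3*p^2 - 8*p*exp(2*p) + 2*p*exp(p) - 12*exp(3*p) - 4*exp(2*p)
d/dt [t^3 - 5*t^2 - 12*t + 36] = 3*t^2 - 10*t - 12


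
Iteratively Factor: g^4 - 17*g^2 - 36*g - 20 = (g - 5)*(g^3 + 5*g^2 + 8*g + 4) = (g - 5)*(g + 2)*(g^2 + 3*g + 2) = (g - 5)*(g + 2)^2*(g + 1)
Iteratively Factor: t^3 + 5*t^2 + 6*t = (t)*(t^2 + 5*t + 6) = t*(t + 3)*(t + 2)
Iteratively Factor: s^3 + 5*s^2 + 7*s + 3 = (s + 1)*(s^2 + 4*s + 3) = (s + 1)*(s + 3)*(s + 1)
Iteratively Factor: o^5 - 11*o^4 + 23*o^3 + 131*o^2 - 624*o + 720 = (o + 4)*(o^4 - 15*o^3 + 83*o^2 - 201*o + 180) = (o - 5)*(o + 4)*(o^3 - 10*o^2 + 33*o - 36) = (o - 5)*(o - 4)*(o + 4)*(o^2 - 6*o + 9) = (o - 5)*(o - 4)*(o - 3)*(o + 4)*(o - 3)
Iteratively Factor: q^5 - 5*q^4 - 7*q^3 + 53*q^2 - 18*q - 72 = (q - 2)*(q^4 - 3*q^3 - 13*q^2 + 27*q + 36) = (q - 2)*(q + 1)*(q^3 - 4*q^2 - 9*q + 36) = (q - 3)*(q - 2)*(q + 1)*(q^2 - q - 12) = (q - 3)*(q - 2)*(q + 1)*(q + 3)*(q - 4)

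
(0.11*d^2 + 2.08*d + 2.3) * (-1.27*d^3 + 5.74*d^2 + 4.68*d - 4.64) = -0.1397*d^5 - 2.0102*d^4 + 9.533*d^3 + 22.426*d^2 + 1.1128*d - 10.672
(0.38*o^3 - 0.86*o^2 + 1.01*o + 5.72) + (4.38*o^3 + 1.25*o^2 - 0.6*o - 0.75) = 4.76*o^3 + 0.39*o^2 + 0.41*o + 4.97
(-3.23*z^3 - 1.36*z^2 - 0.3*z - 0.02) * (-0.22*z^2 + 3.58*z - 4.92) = 0.7106*z^5 - 11.2642*z^4 + 11.0888*z^3 + 5.6216*z^2 + 1.4044*z + 0.0984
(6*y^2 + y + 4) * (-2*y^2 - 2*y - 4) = -12*y^4 - 14*y^3 - 34*y^2 - 12*y - 16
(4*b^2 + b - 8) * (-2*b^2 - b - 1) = -8*b^4 - 6*b^3 + 11*b^2 + 7*b + 8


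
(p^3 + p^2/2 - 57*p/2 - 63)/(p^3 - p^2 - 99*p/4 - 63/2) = 2*(p + 3)/(2*p + 3)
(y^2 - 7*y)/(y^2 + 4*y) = (y - 7)/(y + 4)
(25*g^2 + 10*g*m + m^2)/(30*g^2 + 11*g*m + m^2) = (5*g + m)/(6*g + m)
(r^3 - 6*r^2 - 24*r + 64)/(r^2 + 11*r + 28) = (r^2 - 10*r + 16)/(r + 7)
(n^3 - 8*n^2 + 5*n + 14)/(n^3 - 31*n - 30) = (n^2 - 9*n + 14)/(n^2 - n - 30)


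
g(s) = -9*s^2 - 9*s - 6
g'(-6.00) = 99.00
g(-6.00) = -276.00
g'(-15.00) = 261.00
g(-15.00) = -1896.00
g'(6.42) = -124.56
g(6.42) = -434.73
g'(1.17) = -30.06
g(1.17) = -28.85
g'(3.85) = -78.30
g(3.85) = -174.05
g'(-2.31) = 32.58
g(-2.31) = -33.23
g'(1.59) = -37.62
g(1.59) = -43.06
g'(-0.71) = 3.78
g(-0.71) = -4.15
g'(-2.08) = 28.44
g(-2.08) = -26.22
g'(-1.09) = 10.62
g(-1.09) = -6.88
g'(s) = -18*s - 9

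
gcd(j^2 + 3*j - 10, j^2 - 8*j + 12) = j - 2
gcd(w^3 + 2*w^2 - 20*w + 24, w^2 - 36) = w + 6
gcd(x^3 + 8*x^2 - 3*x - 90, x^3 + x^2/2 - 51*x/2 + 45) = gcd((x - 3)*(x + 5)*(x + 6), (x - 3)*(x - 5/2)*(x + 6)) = x^2 + 3*x - 18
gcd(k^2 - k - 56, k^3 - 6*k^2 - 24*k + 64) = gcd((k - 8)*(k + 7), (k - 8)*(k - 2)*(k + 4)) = k - 8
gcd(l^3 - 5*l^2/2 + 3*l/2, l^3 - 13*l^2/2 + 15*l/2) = l^2 - 3*l/2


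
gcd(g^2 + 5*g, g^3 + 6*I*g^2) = g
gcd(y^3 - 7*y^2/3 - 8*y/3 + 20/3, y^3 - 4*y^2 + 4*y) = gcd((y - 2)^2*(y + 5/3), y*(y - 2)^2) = y^2 - 4*y + 4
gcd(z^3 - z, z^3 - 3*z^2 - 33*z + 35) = z - 1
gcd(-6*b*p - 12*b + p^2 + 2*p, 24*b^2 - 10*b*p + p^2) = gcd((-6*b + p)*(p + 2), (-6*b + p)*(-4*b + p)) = -6*b + p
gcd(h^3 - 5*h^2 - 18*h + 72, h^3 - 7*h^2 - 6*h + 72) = h - 6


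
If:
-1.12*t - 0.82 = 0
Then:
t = -0.73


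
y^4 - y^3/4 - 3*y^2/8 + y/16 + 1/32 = (y - 1/2)^2*(y + 1/4)*(y + 1/2)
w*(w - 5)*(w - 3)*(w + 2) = w^4 - 6*w^3 - w^2 + 30*w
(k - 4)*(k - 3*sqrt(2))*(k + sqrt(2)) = k^3 - 4*k^2 - 2*sqrt(2)*k^2 - 6*k + 8*sqrt(2)*k + 24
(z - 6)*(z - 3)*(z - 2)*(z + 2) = z^4 - 9*z^3 + 14*z^2 + 36*z - 72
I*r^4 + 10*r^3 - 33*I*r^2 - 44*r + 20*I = (r - 5*I)*(r - 2*I)^2*(I*r + 1)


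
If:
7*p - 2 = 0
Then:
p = 2/7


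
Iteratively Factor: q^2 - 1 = (q + 1)*(q - 1)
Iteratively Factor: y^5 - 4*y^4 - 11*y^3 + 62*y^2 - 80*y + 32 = (y - 2)*(y^4 - 2*y^3 - 15*y^2 + 32*y - 16) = (y - 2)*(y - 1)*(y^3 - y^2 - 16*y + 16) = (y - 4)*(y - 2)*(y - 1)*(y^2 + 3*y - 4) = (y - 4)*(y - 2)*(y - 1)*(y + 4)*(y - 1)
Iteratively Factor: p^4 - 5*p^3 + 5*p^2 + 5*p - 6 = (p - 2)*(p^3 - 3*p^2 - p + 3) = (p - 3)*(p - 2)*(p^2 - 1) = (p - 3)*(p - 2)*(p + 1)*(p - 1)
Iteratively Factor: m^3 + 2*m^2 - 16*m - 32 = (m + 4)*(m^2 - 2*m - 8) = (m + 2)*(m + 4)*(m - 4)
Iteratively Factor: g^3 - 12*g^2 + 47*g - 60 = (g - 4)*(g^2 - 8*g + 15) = (g - 4)*(g - 3)*(g - 5)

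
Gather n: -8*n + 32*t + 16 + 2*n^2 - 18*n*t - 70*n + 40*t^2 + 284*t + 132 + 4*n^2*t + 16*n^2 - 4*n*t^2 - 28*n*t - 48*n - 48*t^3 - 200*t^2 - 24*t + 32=n^2*(4*t + 18) + n*(-4*t^2 - 46*t - 126) - 48*t^3 - 160*t^2 + 292*t + 180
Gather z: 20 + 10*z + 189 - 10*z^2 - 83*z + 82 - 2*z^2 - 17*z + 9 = -12*z^2 - 90*z + 300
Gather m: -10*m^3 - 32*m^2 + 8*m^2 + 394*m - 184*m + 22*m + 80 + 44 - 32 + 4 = -10*m^3 - 24*m^2 + 232*m + 96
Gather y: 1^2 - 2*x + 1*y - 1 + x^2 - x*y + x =x^2 - x + y*(1 - x)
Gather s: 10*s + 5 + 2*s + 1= 12*s + 6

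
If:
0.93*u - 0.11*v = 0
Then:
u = 0.118279569892473*v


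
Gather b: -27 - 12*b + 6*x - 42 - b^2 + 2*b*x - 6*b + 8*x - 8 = -b^2 + b*(2*x - 18) + 14*x - 77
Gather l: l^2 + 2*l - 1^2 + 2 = l^2 + 2*l + 1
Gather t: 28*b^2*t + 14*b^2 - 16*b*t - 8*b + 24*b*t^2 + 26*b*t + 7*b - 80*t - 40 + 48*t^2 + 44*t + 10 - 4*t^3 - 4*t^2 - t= 14*b^2 - b - 4*t^3 + t^2*(24*b + 44) + t*(28*b^2 + 10*b - 37) - 30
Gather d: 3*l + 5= 3*l + 5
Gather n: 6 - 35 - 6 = -35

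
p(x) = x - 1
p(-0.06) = -1.06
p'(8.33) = 1.00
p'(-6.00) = 1.00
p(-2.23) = -3.23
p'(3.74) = 1.00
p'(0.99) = 1.00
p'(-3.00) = 1.00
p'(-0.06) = 1.00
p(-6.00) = -7.00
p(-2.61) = -3.61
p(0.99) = -0.01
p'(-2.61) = 1.00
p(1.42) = 0.42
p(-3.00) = -4.00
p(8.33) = 7.33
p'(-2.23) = 1.00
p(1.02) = 0.02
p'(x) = 1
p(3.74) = 2.74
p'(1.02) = 1.00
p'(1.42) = 1.00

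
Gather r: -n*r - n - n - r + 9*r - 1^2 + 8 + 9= -2*n + r*(8 - n) + 16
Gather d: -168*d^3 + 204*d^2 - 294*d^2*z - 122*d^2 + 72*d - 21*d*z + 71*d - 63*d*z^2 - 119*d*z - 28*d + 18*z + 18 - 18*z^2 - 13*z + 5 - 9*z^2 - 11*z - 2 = -168*d^3 + d^2*(82 - 294*z) + d*(-63*z^2 - 140*z + 115) - 27*z^2 - 6*z + 21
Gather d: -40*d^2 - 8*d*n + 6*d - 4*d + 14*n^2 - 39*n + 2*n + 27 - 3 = -40*d^2 + d*(2 - 8*n) + 14*n^2 - 37*n + 24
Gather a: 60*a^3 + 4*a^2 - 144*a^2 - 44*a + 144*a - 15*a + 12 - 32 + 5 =60*a^3 - 140*a^2 + 85*a - 15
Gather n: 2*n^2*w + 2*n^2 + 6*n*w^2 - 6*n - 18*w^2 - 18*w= n^2*(2*w + 2) + n*(6*w^2 - 6) - 18*w^2 - 18*w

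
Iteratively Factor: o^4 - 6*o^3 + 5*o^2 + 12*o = (o)*(o^3 - 6*o^2 + 5*o + 12) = o*(o - 3)*(o^2 - 3*o - 4) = o*(o - 4)*(o - 3)*(o + 1)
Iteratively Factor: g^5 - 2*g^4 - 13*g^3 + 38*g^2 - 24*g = (g - 3)*(g^4 + g^3 - 10*g^2 + 8*g) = (g - 3)*(g - 2)*(g^3 + 3*g^2 - 4*g) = (g - 3)*(g - 2)*(g - 1)*(g^2 + 4*g) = (g - 3)*(g - 2)*(g - 1)*(g + 4)*(g)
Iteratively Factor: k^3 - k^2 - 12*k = (k + 3)*(k^2 - 4*k) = (k - 4)*(k + 3)*(k)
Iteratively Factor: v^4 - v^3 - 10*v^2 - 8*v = (v + 1)*(v^3 - 2*v^2 - 8*v) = (v + 1)*(v + 2)*(v^2 - 4*v) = (v - 4)*(v + 1)*(v + 2)*(v)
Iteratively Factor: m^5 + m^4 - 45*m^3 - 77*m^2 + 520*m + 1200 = (m - 5)*(m^4 + 6*m^3 - 15*m^2 - 152*m - 240) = (m - 5)^2*(m^3 + 11*m^2 + 40*m + 48) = (m - 5)^2*(m + 4)*(m^2 + 7*m + 12) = (m - 5)^2*(m + 4)^2*(m + 3)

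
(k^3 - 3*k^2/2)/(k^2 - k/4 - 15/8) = 4*k^2/(4*k + 5)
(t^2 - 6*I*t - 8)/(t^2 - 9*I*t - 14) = (t - 4*I)/(t - 7*I)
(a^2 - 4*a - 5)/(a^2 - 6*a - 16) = (-a^2 + 4*a + 5)/(-a^2 + 6*a + 16)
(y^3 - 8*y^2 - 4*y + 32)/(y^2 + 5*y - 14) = (y^2 - 6*y - 16)/(y + 7)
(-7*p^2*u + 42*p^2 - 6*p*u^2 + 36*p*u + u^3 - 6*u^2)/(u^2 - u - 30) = (-7*p^2 - 6*p*u + u^2)/(u + 5)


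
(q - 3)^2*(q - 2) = q^3 - 8*q^2 + 21*q - 18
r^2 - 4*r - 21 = (r - 7)*(r + 3)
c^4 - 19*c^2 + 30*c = c*(c - 3)*(c - 2)*(c + 5)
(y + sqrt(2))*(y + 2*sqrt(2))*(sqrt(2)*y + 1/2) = sqrt(2)*y^3 + 13*y^2/2 + 11*sqrt(2)*y/2 + 2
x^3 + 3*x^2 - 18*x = x*(x - 3)*(x + 6)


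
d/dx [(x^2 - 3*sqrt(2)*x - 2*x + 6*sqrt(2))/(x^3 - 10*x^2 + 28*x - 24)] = (-x^2 + 6*sqrt(2)*x - 24*sqrt(2) + 12)/(x^4 - 16*x^3 + 88*x^2 - 192*x + 144)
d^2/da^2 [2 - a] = 0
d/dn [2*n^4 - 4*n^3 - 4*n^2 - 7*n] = 8*n^3 - 12*n^2 - 8*n - 7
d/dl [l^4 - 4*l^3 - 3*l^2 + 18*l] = 4*l^3 - 12*l^2 - 6*l + 18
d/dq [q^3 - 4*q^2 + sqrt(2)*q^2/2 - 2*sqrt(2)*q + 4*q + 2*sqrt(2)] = 3*q^2 - 8*q + sqrt(2)*q - 2*sqrt(2) + 4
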